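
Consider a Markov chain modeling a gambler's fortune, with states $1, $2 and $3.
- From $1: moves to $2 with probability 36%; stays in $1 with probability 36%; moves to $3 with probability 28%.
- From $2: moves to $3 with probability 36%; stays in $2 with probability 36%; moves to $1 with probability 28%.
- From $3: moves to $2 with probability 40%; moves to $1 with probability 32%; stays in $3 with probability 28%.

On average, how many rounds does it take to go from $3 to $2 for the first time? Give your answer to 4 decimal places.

2.5862

Let t(s) be the expected number of rounds to first reach $2 from state s, with t($2) = 0. Conditioning on the first round:
t($1) = 1 + 0.36·t($1) + 0.28·t($3)
t($3) = 1 + 0.32·t($1) + 0.28·t($3)
Solving: t($1) = 2.6940, t($3) = 2.5862.
Expected rounds from $3 to $2: 2.5862.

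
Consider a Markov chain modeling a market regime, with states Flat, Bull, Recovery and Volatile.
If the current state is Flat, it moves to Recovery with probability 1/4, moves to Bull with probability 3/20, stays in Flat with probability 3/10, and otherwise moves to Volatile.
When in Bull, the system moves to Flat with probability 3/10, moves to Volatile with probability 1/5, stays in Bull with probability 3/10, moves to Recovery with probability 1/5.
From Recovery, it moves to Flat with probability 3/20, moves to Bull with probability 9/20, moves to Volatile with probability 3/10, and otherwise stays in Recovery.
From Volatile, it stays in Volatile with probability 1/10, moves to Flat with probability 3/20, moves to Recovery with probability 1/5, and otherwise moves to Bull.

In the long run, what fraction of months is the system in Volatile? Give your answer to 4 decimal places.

0.2210

Let the stationary distribution be π with π = πP and π_1 + π_2 + π_3 + π_4 = 1.
π_1 = 0.3·π_1 + 0.3·π_2 + 0.15·π_3 + 0.15·π_4
π_2 = 0.15·π_1 + 0.3·π_2 + 0.45·π_3 + 0.55·π_4
π_3 = 0.25·π_1 + 0.2·π_2 + 0.1·π_3 + 0.2·π_4
Solving with the normalization constraint gives π = (0.2380, 0.3484, 0.1926, 0.2210).
So the stationary probability of Volatile is 0.2210.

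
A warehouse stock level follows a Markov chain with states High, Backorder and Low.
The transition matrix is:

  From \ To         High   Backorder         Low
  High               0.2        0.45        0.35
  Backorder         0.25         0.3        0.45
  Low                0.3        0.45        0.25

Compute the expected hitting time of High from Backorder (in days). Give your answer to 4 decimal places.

3.7209

Let t(s) be the expected number of days to first reach High from state s, with t(High) = 0. Conditioning on the first day:
t(Backorder) = 1 + 0.3·t(Backorder) + 0.45·t(Low)
t(Low) = 1 + 0.45·t(Backorder) + 0.25·t(Low)
Solving: t(Backorder) = 3.7209, t(Low) = 3.5659.
Expected days from Backorder to High: 3.7209.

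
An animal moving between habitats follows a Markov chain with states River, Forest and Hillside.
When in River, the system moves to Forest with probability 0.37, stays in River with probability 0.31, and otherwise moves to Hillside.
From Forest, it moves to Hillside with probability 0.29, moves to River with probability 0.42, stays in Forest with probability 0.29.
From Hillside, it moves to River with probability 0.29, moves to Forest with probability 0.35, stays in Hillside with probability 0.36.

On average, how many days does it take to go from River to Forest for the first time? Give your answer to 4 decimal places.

Let t(s) be the expected number of days to first reach Forest from state s, with t(Forest) = 0. Conditioning on the first day:
t(River) = 1 + 0.31·t(River) + 0.32·t(Hillside)
t(Hillside) = 1 + 0.29·t(River) + 0.36·t(Hillside)
Solving: t(River) = 2.7523, t(Hillside) = 2.8096.
Expected days from River to Forest: 2.7523.

2.7523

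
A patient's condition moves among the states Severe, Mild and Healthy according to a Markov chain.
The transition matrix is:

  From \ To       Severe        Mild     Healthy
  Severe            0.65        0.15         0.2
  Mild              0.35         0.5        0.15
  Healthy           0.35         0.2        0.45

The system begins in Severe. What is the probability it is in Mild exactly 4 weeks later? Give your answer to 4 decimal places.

0.2453

Propagate the distribution vector 4 weeks from Severe.
After 0 weeks: (1.0000, 0.0000, 0.0000)
After 1 week: (0.6500, 0.1500, 0.2000)
After 2 weeks: (0.5450, 0.2125, 0.2425)
After 3 weeks: (0.5135, 0.2365, 0.2500)
After 4 weeks: (0.5041, 0.2453, 0.2507)
P(in Mild after 4 weeks) = 0.2453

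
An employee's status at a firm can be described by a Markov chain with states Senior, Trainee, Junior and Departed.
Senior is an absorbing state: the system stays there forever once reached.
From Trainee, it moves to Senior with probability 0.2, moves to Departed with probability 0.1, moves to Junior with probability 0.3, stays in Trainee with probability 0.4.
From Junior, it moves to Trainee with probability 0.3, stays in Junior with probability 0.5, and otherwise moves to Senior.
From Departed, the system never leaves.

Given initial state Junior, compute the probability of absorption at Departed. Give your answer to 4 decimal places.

0.1429

Let h(s) be the probability of absorption at Departed starting from transient state s. Then h(Departed) = 1 and h(Senior) = 0. By first-step analysis:
h(Trainee) = 0.2·0 + 0.4·h(Trainee) + 0.3·h(Junior) + 0.1·1
h(Junior) = 0.2·0 + 0.3·h(Trainee) + 0.5·h(Junior)
Solving: h(Trainee) = 0.2381, h(Junior) = 0.1429.
Starting from Junior, the probability is 0.1429.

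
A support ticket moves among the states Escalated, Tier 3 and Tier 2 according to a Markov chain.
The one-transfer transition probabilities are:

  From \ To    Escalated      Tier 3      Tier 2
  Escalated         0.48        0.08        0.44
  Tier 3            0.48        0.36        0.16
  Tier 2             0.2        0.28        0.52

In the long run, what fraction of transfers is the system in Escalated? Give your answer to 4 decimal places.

0.3653

Let the stationary distribution be π with π = πP and π_1 + π_2 + π_3 = 1.
π_1 = 0.48·π_1 + 0.48·π_2 + 0.2·π_3
π_2 = 0.08·π_1 + 0.36·π_2 + 0.28·π_3
Solving with the normalization constraint gives π = (0.3653, 0.2249, 0.4098).
So the stationary probability of Escalated is 0.3653.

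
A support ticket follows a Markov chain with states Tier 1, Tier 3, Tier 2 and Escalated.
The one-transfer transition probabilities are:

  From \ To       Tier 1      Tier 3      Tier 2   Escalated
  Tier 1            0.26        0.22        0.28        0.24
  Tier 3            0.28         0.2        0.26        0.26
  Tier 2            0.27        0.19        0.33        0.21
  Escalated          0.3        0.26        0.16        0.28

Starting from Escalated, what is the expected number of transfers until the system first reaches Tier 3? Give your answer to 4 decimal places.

4.3032

Let t(s) be the expected number of transfers to first reach Tier 3 from state s, with t(Tier 3) = 0. Conditioning on the first transfer:
t(Tier 1) = 1 + 0.26·t(Tier 1) + 0.28·t(Tier 2) + 0.24·t(Escalated)
t(Tier 2) = 1 + 0.27·t(Tier 1) + 0.33·t(Tier 2) + 0.21·t(Escalated)
t(Escalated) = 1 + 0.3·t(Tier 1) + 0.16·t(Tier 2) + 0.28·t(Escalated)
Solving: t(Tier 1) = 4.5097, t(Tier 2) = 4.6586, t(Escalated) = 4.3032.
Expected transfers from Escalated to Tier 3: 4.3032.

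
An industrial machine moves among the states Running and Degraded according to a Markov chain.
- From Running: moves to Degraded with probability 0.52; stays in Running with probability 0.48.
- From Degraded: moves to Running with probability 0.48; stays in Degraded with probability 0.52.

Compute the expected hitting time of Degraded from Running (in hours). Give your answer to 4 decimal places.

Let t(s) be the expected number of hours to first reach Degraded from state s, with t(Degraded) = 0. Conditioning on the first hour:
t(Running) = 1 + 0.48·t(Running)
Solving: t(Running) = 1.9231.
Expected hours from Running to Degraded: 1.9231.

1.9231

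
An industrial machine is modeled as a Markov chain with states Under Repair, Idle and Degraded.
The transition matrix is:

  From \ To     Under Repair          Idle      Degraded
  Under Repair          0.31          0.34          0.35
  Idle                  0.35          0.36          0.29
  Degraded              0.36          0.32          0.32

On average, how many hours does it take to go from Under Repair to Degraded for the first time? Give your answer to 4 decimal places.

3.0378

Let t(s) be the expected number of hours to first reach Degraded from state s, with t(Degraded) = 0. Conditioning on the first hour:
t(Under Repair) = 1 + 0.31·t(Under Repair) + 0.34·t(Idle)
t(Idle) = 1 + 0.35·t(Under Repair) + 0.36·t(Idle)
Solving: t(Under Repair) = 3.0378, t(Idle) = 3.2238.
Expected hours from Under Repair to Degraded: 3.0378.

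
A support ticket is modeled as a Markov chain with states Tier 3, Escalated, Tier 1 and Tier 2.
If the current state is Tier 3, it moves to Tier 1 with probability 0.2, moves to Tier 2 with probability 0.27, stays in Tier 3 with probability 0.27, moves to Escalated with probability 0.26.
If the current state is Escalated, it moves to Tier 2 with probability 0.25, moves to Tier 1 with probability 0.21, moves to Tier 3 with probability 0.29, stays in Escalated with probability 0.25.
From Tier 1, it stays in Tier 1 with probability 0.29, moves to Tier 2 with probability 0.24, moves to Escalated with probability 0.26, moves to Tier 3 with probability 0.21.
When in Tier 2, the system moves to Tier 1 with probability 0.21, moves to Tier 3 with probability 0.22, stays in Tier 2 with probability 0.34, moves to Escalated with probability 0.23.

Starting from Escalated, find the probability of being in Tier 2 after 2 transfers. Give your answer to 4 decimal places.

Propagate the distribution vector 2 transfers from Escalated.
After 0 transfers: (0.0000, 1.0000, 0.0000, 0.0000)
After 1 transfer: (0.2900, 0.2500, 0.2100, 0.2500)
After 2 transfers: (0.2499, 0.2500, 0.2239, 0.2762)
P(in Tier 2 after 2 transfers) = 0.2762

0.2762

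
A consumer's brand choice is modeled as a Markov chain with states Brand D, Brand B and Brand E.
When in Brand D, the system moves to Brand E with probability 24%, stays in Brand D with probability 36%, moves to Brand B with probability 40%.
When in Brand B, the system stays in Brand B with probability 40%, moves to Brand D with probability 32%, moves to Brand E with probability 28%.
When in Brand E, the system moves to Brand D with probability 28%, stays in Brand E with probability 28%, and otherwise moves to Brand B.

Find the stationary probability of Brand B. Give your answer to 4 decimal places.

Let the stationary distribution be π with π = πP and π_1 + π_2 + π_3 = 1.
π_1 = 0.36·π_1 + 0.32·π_2 + 0.28·π_3
π_2 = 0.4·π_1 + 0.4·π_2 + 0.44·π_3
Solving with the normalization constraint gives π = (0.3222, 0.4107, 0.2671).
So the stationary probability of Brand B is 0.4107.

0.4107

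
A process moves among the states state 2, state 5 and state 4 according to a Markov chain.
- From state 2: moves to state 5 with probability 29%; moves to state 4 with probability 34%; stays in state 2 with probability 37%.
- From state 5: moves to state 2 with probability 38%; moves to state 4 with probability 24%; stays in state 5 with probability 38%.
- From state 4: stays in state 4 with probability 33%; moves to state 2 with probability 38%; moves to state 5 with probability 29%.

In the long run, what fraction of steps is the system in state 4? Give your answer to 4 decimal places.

0.3051

Let the stationary distribution be π with π = πP and π_1 + π_2 + π_3 = 1.
π_1 = 0.37·π_1 + 0.38·π_2 + 0.38·π_3
π_2 = 0.29·π_1 + 0.38·π_2 + 0.29·π_3
Solving with the normalization constraint gives π = (0.3762, 0.3187, 0.3051).
So the stationary probability of state 4 is 0.3051.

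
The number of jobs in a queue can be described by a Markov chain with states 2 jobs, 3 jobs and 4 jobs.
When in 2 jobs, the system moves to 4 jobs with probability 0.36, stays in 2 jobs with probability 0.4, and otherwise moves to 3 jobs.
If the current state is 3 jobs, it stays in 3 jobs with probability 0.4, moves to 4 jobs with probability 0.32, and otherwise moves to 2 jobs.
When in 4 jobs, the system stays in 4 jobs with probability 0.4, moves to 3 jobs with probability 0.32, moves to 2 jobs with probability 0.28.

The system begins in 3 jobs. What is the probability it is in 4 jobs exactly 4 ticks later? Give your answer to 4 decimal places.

0.3616

Propagate the distribution vector 4 ticks from 3 jobs.
After 0 ticks: (0.0000, 1.0000, 0.0000)
After 1 tick: (0.2800, 0.4000, 0.3200)
After 2 ticks: (0.3136, 0.3296, 0.3568)
After 3 ticks: (0.3176, 0.3213, 0.3611)
After 4 ticks: (0.3181, 0.3203, 0.3616)
P(in 4 jobs after 4 ticks) = 0.3616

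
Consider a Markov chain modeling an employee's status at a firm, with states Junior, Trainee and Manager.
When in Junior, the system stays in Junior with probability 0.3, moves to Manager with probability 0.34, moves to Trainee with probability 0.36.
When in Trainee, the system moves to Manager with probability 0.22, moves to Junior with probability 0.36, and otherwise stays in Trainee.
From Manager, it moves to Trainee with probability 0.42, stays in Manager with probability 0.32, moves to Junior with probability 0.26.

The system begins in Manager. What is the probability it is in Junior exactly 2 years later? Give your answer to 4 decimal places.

0.3124

Sum over the intermediate state after 1 year:
P = P(Manager→Junior)·P(Junior→Junior) + P(Manager→Trainee)·P(Trainee→Junior) + P(Manager→Manager)·P(Manager→Junior)
  = 0.26×0.3 + 0.42×0.36 + 0.32×0.26
  = 0.0780 + 0.1512 + 0.0832 = 0.3124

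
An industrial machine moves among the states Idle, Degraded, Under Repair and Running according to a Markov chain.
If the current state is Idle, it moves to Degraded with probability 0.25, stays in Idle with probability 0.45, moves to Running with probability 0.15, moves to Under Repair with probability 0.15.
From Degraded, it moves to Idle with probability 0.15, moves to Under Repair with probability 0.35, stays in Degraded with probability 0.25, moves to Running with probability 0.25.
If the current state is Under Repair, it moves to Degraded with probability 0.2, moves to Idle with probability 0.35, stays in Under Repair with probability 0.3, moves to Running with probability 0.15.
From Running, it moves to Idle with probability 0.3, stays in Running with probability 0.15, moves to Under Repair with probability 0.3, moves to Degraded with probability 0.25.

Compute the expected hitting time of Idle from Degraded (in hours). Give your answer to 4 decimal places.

Let t(s) be the expected number of hours to first reach Idle from state s, with t(Idle) = 0. Conditioning on the first hour:
t(Degraded) = 1 + 0.25·t(Degraded) + 0.35·t(Under Repair) + 0.25·t(Running)
t(Under Repair) = 1 + 0.2·t(Degraded) + 0.3·t(Under Repair) + 0.15·t(Running)
t(Running) = 1 + 0.25·t(Degraded) + 0.3·t(Under Repair) + 0.15·t(Running)
Solving: t(Degraded) = 4.0907, t(Under Repair) = 3.3615, t(Running) = 3.5660.
Expected hours from Degraded to Idle: 4.0907.

4.0907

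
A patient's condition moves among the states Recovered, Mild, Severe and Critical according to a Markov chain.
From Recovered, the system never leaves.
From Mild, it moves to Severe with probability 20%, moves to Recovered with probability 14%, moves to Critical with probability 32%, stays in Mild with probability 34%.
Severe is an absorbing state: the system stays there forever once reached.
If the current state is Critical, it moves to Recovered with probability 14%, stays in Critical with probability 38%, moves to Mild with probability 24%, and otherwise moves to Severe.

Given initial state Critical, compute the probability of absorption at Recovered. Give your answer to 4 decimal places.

0.3791

Let h(s) be the probability of absorption at Recovered starting from transient state s. Then h(Recovered) = 1 and h(Severe) = 0. By first-step analysis:
h(Mild) = 0.14·1 + 0.34·h(Mild) + 0.2·0 + 0.32·h(Critical)
h(Critical) = 0.14·1 + 0.24·h(Mild) + 0.24·0 + 0.38·h(Critical)
Solving: h(Mild) = 0.3959, h(Critical) = 0.3791.
Starting from Critical, the probability is 0.3791.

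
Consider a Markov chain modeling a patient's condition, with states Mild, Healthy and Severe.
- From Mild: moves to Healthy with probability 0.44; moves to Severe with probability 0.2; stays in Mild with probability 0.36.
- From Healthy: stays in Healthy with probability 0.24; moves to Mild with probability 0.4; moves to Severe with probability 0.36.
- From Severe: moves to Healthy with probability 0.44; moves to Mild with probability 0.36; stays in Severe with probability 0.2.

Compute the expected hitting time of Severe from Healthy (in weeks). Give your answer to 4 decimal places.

3.3505

Let t(s) be the expected number of weeks to first reach Severe from state s, with t(Severe) = 0. Conditioning on the first week:
t(Mild) = 1 + 0.36·t(Mild) + 0.44·t(Healthy)
t(Healthy) = 1 + 0.4·t(Mild) + 0.24·t(Healthy)
Solving: t(Mild) = 3.8660, t(Healthy) = 3.3505.
Expected weeks from Healthy to Severe: 3.3505.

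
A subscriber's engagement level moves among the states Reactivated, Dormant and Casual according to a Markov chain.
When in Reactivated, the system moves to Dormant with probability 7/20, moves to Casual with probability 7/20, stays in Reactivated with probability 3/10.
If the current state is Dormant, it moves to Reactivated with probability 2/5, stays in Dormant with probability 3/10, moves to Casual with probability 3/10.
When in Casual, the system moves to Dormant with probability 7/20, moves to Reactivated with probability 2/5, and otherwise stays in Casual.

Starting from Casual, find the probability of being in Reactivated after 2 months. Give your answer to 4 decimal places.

0.3600

Sum over the intermediate state after 1 month:
P = P(Casual→Reactivated)·P(Reactivated→Reactivated) + P(Casual→Dormant)·P(Dormant→Reactivated) + P(Casual→Casual)·P(Casual→Reactivated)
  = 0.4×0.3 + 0.35×0.4 + 0.25×0.4
  = 0.1200 + 0.1400 + 0.1000 = 0.3600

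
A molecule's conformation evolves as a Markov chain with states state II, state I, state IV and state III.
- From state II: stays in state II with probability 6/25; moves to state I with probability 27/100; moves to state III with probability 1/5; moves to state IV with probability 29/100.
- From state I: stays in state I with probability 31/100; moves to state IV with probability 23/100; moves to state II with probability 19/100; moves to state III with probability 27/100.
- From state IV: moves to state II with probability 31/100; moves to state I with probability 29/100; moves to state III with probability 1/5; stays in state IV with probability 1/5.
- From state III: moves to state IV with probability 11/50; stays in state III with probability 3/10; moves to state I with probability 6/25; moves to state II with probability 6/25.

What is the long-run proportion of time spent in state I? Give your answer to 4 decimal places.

0.2785

Let the stationary distribution be π with π = πP and π_1 + π_2 + π_3 + π_4 = 1.
π_1 = 0.24·π_1 + 0.19·π_2 + 0.31·π_3 + 0.24·π_4
π_2 = 0.27·π_1 + 0.31·π_2 + 0.29·π_3 + 0.24·π_4
π_3 = 0.29·π_1 + 0.23·π_2 + 0.2·π_3 + 0.22·π_4
Solving with the normalization constraint gives π = (0.2425, 0.2785, 0.2351, 0.2439).
So the stationary probability of state I is 0.2785.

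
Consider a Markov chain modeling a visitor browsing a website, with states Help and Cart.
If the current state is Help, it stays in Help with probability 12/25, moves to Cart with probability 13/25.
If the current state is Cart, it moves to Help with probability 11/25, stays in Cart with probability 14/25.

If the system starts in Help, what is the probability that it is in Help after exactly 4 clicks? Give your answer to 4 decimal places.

0.4583

Propagate the distribution vector 4 clicks from Help.
After 0 clicks: (1.0000, 0.0000)
After 1 click: (0.4800, 0.5200)
After 2 clicks: (0.4592, 0.5408)
After 3 clicks: (0.4584, 0.5416)
After 4 clicks: (0.4583, 0.5417)
P(in Help after 4 clicks) = 0.4583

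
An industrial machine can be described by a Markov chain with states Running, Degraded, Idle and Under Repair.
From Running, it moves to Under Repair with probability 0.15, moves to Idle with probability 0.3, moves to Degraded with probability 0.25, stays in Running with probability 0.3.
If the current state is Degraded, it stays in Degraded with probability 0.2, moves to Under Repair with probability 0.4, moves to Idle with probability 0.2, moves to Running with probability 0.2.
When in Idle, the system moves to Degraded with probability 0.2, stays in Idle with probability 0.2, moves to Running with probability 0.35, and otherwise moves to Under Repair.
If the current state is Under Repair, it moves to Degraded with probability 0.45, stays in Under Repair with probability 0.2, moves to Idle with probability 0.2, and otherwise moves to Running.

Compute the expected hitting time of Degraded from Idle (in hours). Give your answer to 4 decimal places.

Let t(s) be the expected number of hours to first reach Degraded from state s, with t(Degraded) = 0. Conditioning on the first hour:
t(Running) = 1 + 0.3·t(Running) + 0.3·t(Idle) + 0.15·t(Under Repair)
t(Idle) = 1 + 0.35·t(Running) + 0.2·t(Idle) + 0.25·t(Under Repair)
t(Under Repair) = 1 + 0.15·t(Running) + 0.2·t(Idle) + 0.2·t(Under Repair)
Solving: t(Running) = 3.6474, t(Idle) = 3.7424, t(Under Repair) = 2.8695.
Expected hours from Idle to Degraded: 3.7424.

3.7424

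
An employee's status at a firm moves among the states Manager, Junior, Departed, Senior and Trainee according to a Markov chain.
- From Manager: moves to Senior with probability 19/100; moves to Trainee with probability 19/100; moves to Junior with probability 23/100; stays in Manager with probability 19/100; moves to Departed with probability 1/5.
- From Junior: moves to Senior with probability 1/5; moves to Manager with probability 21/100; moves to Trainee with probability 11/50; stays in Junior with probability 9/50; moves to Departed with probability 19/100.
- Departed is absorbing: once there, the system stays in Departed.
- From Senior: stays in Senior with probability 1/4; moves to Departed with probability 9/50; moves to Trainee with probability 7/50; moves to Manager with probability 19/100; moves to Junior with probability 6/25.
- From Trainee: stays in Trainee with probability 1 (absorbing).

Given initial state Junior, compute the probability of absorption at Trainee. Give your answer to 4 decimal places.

0.5095

Let h(s) be the probability of absorption at Trainee starting from transient state s. Then h(Trainee) = 1 and h(Departed) = 0. By first-step analysis:
h(Manager) = 0.19·h(Manager) + 0.23·h(Junior) + 0.2·0 + 0.19·h(Senior) + 0.19·1
h(Junior) = 0.21·h(Manager) + 0.18·h(Junior) + 0.19·0 + 0.2·h(Senior) + 0.22·1
h(Senior) = 0.19·h(Manager) + 0.24·h(Junior) + 0.18·0 + 0.25·h(Senior) + 0.14·1
Solving: h(Manager) = 0.4904, h(Junior) = 0.5095, h(Senior) = 0.4739.
Starting from Junior, the probability is 0.5095.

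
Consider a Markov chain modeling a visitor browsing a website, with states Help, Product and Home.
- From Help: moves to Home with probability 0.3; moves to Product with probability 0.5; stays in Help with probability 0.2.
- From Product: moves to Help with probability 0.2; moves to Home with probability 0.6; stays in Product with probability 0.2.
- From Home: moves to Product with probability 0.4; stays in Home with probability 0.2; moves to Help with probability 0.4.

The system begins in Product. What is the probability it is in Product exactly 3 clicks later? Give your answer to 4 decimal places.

Propagate the distribution vector 3 clicks from Product.
After 0 clicks: (0.0000, 1.0000, 0.0000)
After 1 click: (0.2000, 0.2000, 0.6000)
After 2 clicks: (0.3200, 0.3800, 0.3000)
After 3 clicks: (0.2600, 0.3560, 0.3840)
P(in Product after 3 clicks) = 0.3560

0.3560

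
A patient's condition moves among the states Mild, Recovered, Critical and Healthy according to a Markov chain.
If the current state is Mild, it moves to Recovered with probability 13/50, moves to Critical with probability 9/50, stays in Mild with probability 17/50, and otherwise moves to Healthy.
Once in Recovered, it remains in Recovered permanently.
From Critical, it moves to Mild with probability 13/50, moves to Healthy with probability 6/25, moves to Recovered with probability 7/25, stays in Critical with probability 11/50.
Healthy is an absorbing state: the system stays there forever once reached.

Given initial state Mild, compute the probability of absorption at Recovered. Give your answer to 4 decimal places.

0.5410

Let h(s) be the probability of absorption at Recovered starting from transient state s. Then h(Recovered) = 1 and h(Healthy) = 0. By first-step analysis:
h(Mild) = 0.34·h(Mild) + 0.26·1 + 0.18·h(Critical) + 0.22·0
h(Critical) = 0.26·h(Mild) + 0.28·1 + 0.22·h(Critical) + 0.24·0
Solving: h(Mild) = 0.5410, h(Critical) = 0.5393.
Starting from Mild, the probability is 0.5410.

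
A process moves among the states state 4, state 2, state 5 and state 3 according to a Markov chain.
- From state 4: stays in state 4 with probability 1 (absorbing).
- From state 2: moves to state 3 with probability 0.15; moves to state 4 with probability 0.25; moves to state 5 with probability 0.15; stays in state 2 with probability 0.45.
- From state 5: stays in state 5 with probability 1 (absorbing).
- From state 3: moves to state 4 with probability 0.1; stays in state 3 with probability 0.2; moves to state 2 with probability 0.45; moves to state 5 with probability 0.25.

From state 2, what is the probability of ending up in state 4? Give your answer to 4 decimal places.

Let h(s) be the probability of absorption at state 4 starting from transient state s. Then h(state 4) = 1 and h(state 5) = 0. By first-step analysis:
h(state 2) = 0.25·1 + 0.45·h(state 2) + 0.15·0 + 0.15·h(state 3)
h(state 3) = 0.1·1 + 0.45·h(state 2) + 0.25·0 + 0.2·h(state 3)
Solving: h(state 2) = 0.5772, h(state 3) = 0.4497.
Starting from state 2, the probability is 0.5772.

0.5772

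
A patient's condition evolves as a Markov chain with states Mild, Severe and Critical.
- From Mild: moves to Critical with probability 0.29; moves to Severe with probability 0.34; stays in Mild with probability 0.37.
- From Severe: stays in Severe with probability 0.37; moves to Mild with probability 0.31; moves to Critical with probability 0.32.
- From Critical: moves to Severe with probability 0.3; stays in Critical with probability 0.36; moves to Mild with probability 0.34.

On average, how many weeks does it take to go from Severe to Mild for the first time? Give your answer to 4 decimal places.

Let t(s) be the expected number of weeks to first reach Mild from state s, with t(Mild) = 0. Conditioning on the first week:
t(Severe) = 1 + 0.37·t(Severe) + 0.32·t(Critical)
t(Critical) = 1 + 0.3·t(Severe) + 0.36·t(Critical)
Solving: t(Severe) = 3.1250, t(Critical) = 3.0273.
Expected weeks from Severe to Mild: 3.1250.

3.1250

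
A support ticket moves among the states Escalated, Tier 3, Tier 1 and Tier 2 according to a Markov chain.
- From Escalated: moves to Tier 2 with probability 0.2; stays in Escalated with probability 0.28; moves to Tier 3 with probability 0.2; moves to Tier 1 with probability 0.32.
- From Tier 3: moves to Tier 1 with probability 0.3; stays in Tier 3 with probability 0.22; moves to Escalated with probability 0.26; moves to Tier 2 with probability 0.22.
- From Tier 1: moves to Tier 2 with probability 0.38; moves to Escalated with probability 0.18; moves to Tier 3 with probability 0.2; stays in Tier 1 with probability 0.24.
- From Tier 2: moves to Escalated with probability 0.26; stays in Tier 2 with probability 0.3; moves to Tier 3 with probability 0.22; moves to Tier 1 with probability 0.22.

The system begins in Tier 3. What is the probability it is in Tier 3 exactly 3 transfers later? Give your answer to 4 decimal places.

Propagate the distribution vector 3 transfers from Tier 3.
After 0 transfers: (0.0000, 1.0000, 0.0000, 0.0000)
After 1 transfer: (0.2600, 0.2200, 0.3000, 0.2200)
After 2 transfers: (0.2412, 0.2088, 0.2696, 0.2804)
After 3 transfers: (0.2433, 0.2098, 0.2662, 0.2807)
P(in Tier 3 after 3 transfers) = 0.2098

0.2098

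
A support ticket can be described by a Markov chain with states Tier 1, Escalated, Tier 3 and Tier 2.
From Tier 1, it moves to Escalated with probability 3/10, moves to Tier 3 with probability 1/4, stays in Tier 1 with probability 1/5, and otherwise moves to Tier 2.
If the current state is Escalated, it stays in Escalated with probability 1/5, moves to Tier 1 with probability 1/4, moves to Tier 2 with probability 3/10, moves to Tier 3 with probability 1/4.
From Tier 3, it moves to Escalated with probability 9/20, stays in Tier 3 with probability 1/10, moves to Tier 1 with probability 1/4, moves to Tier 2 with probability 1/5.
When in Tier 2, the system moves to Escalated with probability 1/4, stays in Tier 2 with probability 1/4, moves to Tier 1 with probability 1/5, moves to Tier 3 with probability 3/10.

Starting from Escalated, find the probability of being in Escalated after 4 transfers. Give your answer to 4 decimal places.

Propagate the distribution vector 4 transfers from Escalated.
After 0 transfers: (0.0000, 1.0000, 0.0000, 0.0000)
After 1 transfer: (0.2500, 0.2000, 0.2500, 0.3000)
After 2 transfers: (0.2225, 0.3025, 0.2275, 0.2475)
After 3 transfers: (0.2265, 0.2915, 0.2283, 0.2538)
After 4 transfers: (0.2260, 0.2924, 0.2285, 0.2532)
P(in Escalated after 4 transfers) = 0.2924

0.2924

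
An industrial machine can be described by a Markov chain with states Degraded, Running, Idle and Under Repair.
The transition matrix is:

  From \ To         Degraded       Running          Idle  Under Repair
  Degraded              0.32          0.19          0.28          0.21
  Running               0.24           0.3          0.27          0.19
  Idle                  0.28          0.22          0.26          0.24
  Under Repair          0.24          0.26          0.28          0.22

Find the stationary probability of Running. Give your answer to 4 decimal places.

Let the stationary distribution be π with π = πP and π_1 + π_2 + π_3 + π_4 = 1.
π_1 = 0.32·π_1 + 0.24·π_2 + 0.28·π_3 + 0.24·π_4
π_2 = 0.19·π_1 + 0.3·π_2 + 0.22·π_3 + 0.26·π_4
π_3 = 0.28·π_1 + 0.27·π_2 + 0.26·π_3 + 0.28·π_4
Solving with the normalization constraint gives π = (0.2727, 0.2396, 0.2722, 0.2155).
So the stationary probability of Running is 0.2396.

0.2396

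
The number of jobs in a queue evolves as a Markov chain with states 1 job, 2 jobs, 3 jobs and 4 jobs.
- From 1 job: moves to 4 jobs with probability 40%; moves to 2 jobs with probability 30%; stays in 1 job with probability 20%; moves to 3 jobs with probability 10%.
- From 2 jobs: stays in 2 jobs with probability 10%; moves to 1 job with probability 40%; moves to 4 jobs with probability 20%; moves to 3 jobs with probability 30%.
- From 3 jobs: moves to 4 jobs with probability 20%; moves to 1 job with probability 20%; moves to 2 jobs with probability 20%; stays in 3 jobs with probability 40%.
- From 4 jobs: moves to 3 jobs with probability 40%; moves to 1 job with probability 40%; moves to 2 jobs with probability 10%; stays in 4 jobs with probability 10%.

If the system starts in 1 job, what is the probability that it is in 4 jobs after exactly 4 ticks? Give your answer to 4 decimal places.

Propagate the distribution vector 4 ticks from 1 job.
After 0 ticks: (1.0000, 0.0000, 0.0000, 0.0000)
After 1 tick: (0.2000, 0.3000, 0.1000, 0.4000)
After 2 ticks: (0.3400, 0.1500, 0.3100, 0.2000)
After 3 ticks: (0.2700, 0.1990, 0.2830, 0.2480)
After 4 ticks: (0.2894, 0.1823, 0.2991, 0.2292)
P(in 4 jobs after 4 ticks) = 0.2292

0.2292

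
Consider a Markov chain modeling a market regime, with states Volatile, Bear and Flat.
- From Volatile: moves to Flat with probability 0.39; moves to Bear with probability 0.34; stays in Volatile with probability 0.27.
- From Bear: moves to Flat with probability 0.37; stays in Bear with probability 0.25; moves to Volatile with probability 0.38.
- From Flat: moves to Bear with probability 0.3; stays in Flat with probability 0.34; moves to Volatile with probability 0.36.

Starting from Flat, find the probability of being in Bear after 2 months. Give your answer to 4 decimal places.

Sum over the intermediate state after 1 month:
P = P(Flat→Volatile)·P(Volatile→Bear) + P(Flat→Bear)·P(Bear→Bear) + P(Flat→Flat)·P(Flat→Bear)
  = 0.36×0.34 + 0.3×0.25 + 0.34×0.3
  = 0.1224 + 0.0750 + 0.1020 = 0.2994

0.2994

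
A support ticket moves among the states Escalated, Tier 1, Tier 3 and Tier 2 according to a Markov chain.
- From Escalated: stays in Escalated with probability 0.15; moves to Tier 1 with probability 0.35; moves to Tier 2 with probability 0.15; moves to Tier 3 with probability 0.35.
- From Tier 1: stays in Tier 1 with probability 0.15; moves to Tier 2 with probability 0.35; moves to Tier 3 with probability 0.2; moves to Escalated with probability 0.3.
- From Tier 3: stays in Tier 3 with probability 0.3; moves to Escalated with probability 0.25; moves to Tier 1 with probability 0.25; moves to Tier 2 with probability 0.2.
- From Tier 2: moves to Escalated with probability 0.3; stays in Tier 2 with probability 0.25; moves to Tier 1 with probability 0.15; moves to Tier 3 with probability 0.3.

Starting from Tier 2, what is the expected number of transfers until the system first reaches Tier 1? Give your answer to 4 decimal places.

4.3347

Let t(s) be the expected number of transfers to first reach Tier 1 from state s, with t(Tier 1) = 0. Conditioning on the first transfer:
t(Escalated) = 1 + 0.15·t(Escalated) + 0.35·t(Tier 3) + 0.15·t(Tier 2)
t(Tier 3) = 1 + 0.25·t(Escalated) + 0.3·t(Tier 3) + 0.2·t(Tier 2)
t(Tier 2) = 1 + 0.3·t(Escalated) + 0.3·t(Tier 3) + 0.25·t(Tier 2)
Solving: t(Escalated) = 3.5637, t(Tier 3) = 3.9398, t(Tier 2) = 4.3347.
Expected transfers from Tier 2 to Tier 1: 4.3347.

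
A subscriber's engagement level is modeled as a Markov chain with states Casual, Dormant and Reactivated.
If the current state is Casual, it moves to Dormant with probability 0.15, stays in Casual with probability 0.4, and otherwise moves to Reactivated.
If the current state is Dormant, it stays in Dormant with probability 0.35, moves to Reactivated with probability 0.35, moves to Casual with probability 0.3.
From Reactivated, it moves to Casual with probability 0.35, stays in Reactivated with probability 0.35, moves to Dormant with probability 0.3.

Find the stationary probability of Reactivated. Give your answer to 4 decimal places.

0.3855

Let the stationary distribution be π with π = πP and π_1 + π_2 + π_3 = 1.
π_1 = 0.4·π_1 + 0.3·π_2 + 0.35·π_3
π_2 = 0.15·π_1 + 0.35·π_2 + 0.3·π_3
Solving with the normalization constraint gives π = (0.3547, 0.2598, 0.3855).
So the stationary probability of Reactivated is 0.3855.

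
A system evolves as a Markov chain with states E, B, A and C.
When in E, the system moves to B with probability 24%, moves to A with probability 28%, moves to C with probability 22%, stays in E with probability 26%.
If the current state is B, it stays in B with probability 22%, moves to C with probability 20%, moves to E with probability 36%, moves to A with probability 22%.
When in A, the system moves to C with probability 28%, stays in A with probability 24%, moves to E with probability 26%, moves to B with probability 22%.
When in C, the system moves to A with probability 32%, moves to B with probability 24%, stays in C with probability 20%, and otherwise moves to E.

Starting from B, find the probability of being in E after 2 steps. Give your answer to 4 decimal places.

0.2780

Propagate the distribution vector 2 steps from B.
After 0 steps: (0.0000, 1.0000, 0.0000, 0.0000)
After 1 step: (0.3600, 0.2200, 0.2200, 0.2000)
After 2 steps: (0.2780, 0.2312, 0.2660, 0.2248)
P(in E after 2 steps) = 0.2780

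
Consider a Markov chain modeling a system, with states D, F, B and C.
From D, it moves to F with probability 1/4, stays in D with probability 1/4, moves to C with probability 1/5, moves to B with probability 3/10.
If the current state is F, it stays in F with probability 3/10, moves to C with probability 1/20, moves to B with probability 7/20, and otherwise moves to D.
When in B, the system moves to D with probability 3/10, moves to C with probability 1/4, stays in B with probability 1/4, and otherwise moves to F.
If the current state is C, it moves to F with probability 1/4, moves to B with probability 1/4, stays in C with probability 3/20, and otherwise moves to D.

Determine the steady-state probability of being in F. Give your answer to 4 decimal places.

Let the stationary distribution be π with π = πP and π_1 + π_2 + π_3 + π_4 = 1.
π_1 = 0.25·π_1 + 0.3·π_2 + 0.3·π_3 + 0.35·π_4
π_2 = 0.25·π_1 + 0.3·π_2 + 0.2·π_3 + 0.25·π_4
π_3 = 0.3·π_1 + 0.35·π_2 + 0.25·π_3 + 0.25·π_4
Solving with the normalization constraint gives π = (0.2938, 0.2479, 0.2895, 0.1688).
So the stationary probability of F is 0.2479.

0.2479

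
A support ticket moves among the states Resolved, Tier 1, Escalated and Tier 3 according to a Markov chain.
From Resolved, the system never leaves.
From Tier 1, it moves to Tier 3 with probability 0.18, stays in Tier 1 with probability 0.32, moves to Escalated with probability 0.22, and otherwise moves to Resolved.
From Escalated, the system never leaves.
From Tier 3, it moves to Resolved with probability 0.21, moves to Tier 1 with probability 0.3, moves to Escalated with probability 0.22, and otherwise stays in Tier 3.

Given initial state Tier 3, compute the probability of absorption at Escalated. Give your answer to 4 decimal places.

0.4873

Let h(s) be the probability of absorption at Escalated starting from transient state s. Then h(Escalated) = 1 and h(Resolved) = 0. By first-step analysis:
h(Tier 1) = 0.28·0 + 0.32·h(Tier 1) + 0.22·1 + 0.18·h(Tier 3)
h(Tier 3) = 0.21·0 + 0.3·h(Tier 1) + 0.22·1 + 0.27·h(Tier 3)
Solving: h(Tier 1) = 0.4525, h(Tier 3) = 0.4873.
Starting from Tier 3, the probability is 0.4873.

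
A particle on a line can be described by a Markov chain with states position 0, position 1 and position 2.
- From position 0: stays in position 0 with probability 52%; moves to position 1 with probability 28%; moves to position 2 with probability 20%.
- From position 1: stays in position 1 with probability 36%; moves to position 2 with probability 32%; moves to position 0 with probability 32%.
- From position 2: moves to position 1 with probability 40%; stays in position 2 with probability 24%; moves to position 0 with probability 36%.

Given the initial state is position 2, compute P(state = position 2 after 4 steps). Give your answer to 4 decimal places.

Propagate the distribution vector 4 steps from position 2.
After 0 steps: (0.0000, 0.0000, 1.0000)
After 1 step: (0.3600, 0.4000, 0.2400)
After 2 steps: (0.4016, 0.3408, 0.2576)
After 3 steps: (0.4106, 0.3382, 0.2512)
After 4 steps: (0.4122, 0.3372, 0.2506)
P(in position 2 after 4 steps) = 0.2506

0.2506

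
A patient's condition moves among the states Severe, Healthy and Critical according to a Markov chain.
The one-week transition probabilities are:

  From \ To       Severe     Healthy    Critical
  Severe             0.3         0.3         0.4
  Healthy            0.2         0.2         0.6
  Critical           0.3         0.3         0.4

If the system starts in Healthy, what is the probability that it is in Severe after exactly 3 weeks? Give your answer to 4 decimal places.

0.2720

Propagate the distribution vector 3 weeks from Healthy.
After 0 weeks: (0.0000, 1.0000, 0.0000)
After 1 week: (0.2000, 0.2000, 0.6000)
After 2 weeks: (0.2800, 0.2800, 0.4400)
After 3 weeks: (0.2720, 0.2720, 0.4560)
P(in Severe after 3 weeks) = 0.2720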